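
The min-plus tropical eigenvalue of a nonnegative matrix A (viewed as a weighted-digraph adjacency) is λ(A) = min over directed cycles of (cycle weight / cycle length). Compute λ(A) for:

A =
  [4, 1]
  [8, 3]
λ(A) = 3

Enumerate directed cycles and compute their means (weight / length). Sample:
  cycle 0 → 0: weight = 4, length = 1, mean = 4/1 ≈ 4.000
  cycle 1 → 1: weight = 3, length = 1, mean = 3/1 ≈ 3.000
  cycle 0 → 1 → 0: weight = 9, length = 2, mean = 9/2 ≈ 4.500
  cycle 1 → 0 → 1: weight = 9, length = 2, mean = 9/2 ≈ 4.500
Minimum mean = 3.000, attained e.g. along the cycle 1 → 1 with weight 3 and length 1. So λ(A) = 3/1 = 3.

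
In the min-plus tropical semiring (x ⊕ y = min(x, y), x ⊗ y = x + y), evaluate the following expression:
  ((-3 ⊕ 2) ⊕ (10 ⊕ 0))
((-3 ⊕ 2) ⊕ (10 ⊕ 0)) = -3

Expand innermost to outermost. Recall ⊕ takes the minimum of its arguments and ⊗ takes their sum. Working out the expression ((-3 ⊕ 2) ⊕ (10 ⊕ 0)) gives -3.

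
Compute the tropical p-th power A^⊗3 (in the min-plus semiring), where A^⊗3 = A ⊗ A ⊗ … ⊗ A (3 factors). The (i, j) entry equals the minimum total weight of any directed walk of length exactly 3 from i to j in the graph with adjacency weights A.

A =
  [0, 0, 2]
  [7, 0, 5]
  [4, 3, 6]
A^⊗3 =
  [0, 0, 2]
  [7, 0, 5]
  [4, 3, 6]

Each entry (A^⊗3)_ij equals the minimum over all length-3 walks i = v_0 → v_1 → … → v_3 = j of Σ_t A[v_t][v_{t+1}]. For example, for (i, j) = (0, 2) we minimise over 9 possible intermediate vertex sequences; the minimum is 2, attained along the walk 0 → 0 → 0 → 2.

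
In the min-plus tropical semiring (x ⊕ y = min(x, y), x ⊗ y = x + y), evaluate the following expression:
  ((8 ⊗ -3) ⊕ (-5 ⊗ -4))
((8 ⊗ -3) ⊕ (-5 ⊗ -4)) = -9

Expand innermost to outermost. Recall ⊕ takes the minimum of its arguments and ⊗ takes their sum. Working out the expression ((8 ⊗ -3) ⊕ (-5 ⊗ -4)) gives -9.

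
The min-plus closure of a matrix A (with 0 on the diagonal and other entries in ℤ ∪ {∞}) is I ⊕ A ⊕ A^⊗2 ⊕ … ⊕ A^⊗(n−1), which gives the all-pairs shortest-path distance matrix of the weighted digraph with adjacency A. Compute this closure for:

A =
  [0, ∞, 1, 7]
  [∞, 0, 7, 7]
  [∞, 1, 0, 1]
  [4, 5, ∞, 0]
Closure =
  [0, 2, 1, 2]
  [11, 0, 7, 7]
  [5, 1, 0, 1]
  [4, 5, 5, 0]

This is the Floyd-Warshall all-pairs shortest-path computation. For each intermediate vertex k = 0, 1, …, 3, update dist[i][j] ← min(dist[i][j], dist[i][k] + dist[k][j]). The final matrix gives, for each (i, j), the minimum total weight of any directed path from i to j (possibly empty when i = j).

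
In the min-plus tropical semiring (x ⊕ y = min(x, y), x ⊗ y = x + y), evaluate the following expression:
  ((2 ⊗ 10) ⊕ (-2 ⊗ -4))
((2 ⊗ 10) ⊕ (-2 ⊗ -4)) = -6

Expand innermost to outermost. Recall ⊕ takes the minimum of its arguments and ⊗ takes their sum. Working out the expression ((2 ⊗ 10) ⊕ (-2 ⊗ -4)) gives -6.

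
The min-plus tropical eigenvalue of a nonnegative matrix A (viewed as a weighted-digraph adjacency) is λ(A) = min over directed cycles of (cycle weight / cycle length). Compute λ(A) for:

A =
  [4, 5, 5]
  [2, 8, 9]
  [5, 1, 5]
λ(A) = 8/3

Enumerate directed cycles and compute their means (weight / length). Sample:
  cycle 0 → 0: weight = 4, length = 1, mean = 4/1 ≈ 4.000
  cycle 1 → 1: weight = 8, length = 1, mean = 8/1 ≈ 8.000
  cycle 2 → 2: weight = 5, length = 1, mean = 5/1 ≈ 5.000
  cycle 0 → 1 → 0: weight = 7, length = 2, mean = 7/2 ≈ 3.500
  cycle 0 → 2 → 0: weight = 10, length = 2, mean = 10/2 ≈ 5.000
  cycle 1 → 0 → 1: weight = 7, length = 2, mean = 7/2 ≈ 3.500
Minimum mean = 2.667, attained e.g. along the cycle 0 → 2 → 1 → 0 with weight 8 and length 3. So λ(A) = 8/3 = 8/3.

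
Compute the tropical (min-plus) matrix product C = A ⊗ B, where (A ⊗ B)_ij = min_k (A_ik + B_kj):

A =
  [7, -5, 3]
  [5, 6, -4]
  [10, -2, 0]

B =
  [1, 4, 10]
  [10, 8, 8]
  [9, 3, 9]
A ⊗ B =
  [5, 3, 3]
  [5, -1, 5]
  [8, 3, 6]

Apply the min-plus product entry-by-entry:
  C[0][0] = min over k of (A[0][0] + B[0][0] = 7 + 1 = 8, A[0][1] + B[1][0] = -5 + 10 = 5, A[0][2] + B[2][0] = 3 + 9 = 12) = 5 (attained at k = 1)
  C[0][1] = min over k of (A[0][0] + B[0][1] = 7 + 4 = 11, A[0][1] + B[1][1] = -5 + 8 = 3, A[0][2] + B[2][1] = 3 + 3 = 6) = 3 (attained at k = 1)
  C[0][2] = min over k of (A[0][0] + B[0][2] = 7 + 10 = 17, A[0][1] + B[1][2] = -5 + 8 = 3, A[0][2] + B[2][2] = 3 + 9 = 12) = 3 (attained at k = 1)
  C[1][0] = min over k of (A[1][0] + B[0][0] = 5 + 1 = 6, A[1][1] + B[1][0] = 6 + 10 = 16, A[1][2] + B[2][0] = -4 + 9 = 5) = 5 (attained at k = 2)
  C[1][1] = min over k of (A[1][0] + B[0][1] = 5 + 4 = 9, A[1][1] + B[1][1] = 6 + 8 = 14, A[1][2] + B[2][1] = -4 + 3 = -1) = -1 (attained at k = 2)
  C[1][2] = min over k of (A[1][0] + B[0][2] = 5 + 10 = 15, A[1][1] + B[1][2] = 6 + 8 = 14, A[1][2] + B[2][2] = -4 + 9 = 5) = 5 (attained at k = 2)
  C[2][0] = min over k of (A[2][0] + B[0][0] = 10 + 1 = 11, A[2][1] + B[1][0] = -2 + 10 = 8, A[2][2] + B[2][0] = 0 + 9 = 9) = 8 (attained at k = 1)
  C[2][1] = min over k of (A[2][0] + B[0][1] = 10 + 4 = 14, A[2][1] + B[1][1] = -2 + 8 = 6, A[2][2] + B[2][1] = 0 + 3 = 3) = 3 (attained at k = 2)
  C[2][2] = min over k of (A[2][0] + B[0][2] = 10 + 10 = 20, A[2][1] + B[1][2] = -2 + 8 = 6, A[2][2] + B[2][2] = 0 + 9 = 9) = 6 (attained at k = 1)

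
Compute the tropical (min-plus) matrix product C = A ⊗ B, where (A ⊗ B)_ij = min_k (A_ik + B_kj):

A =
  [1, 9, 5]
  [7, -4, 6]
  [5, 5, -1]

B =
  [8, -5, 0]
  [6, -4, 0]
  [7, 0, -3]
A ⊗ B =
  [9, -4, 1]
  [2, -8, -4]
  [6, -1, -4]

Apply the min-plus product entry-by-entry:
  C[0][0] = min over k of (A[0][0] + B[0][0] = 1 + 8 = 9, A[0][1] + B[1][0] = 9 + 6 = 15, A[0][2] + B[2][0] = 5 + 7 = 12) = 9 (attained at k = 0)
  C[0][1] = min over k of (A[0][0] + B[0][1] = 1 + -5 = -4, A[0][1] + B[1][1] = 9 + -4 = 5, A[0][2] + B[2][1] = 5 + 0 = 5) = -4 (attained at k = 0)
  C[0][2] = min over k of (A[0][0] + B[0][2] = 1 + 0 = 1, A[0][1] + B[1][2] = 9 + 0 = 9, A[0][2] + B[2][2] = 5 + -3 = 2) = 1 (attained at k = 0)
  C[1][0] = min over k of (A[1][0] + B[0][0] = 7 + 8 = 15, A[1][1] + B[1][0] = -4 + 6 = 2, A[1][2] + B[2][0] = 6 + 7 = 13) = 2 (attained at k = 1)
  C[1][1] = min over k of (A[1][0] + B[0][1] = 7 + -5 = 2, A[1][1] + B[1][1] = -4 + -4 = -8, A[1][2] + B[2][1] = 6 + 0 = 6) = -8 (attained at k = 1)
  C[1][2] = min over k of (A[1][0] + B[0][2] = 7 + 0 = 7, A[1][1] + B[1][2] = -4 + 0 = -4, A[1][2] + B[2][2] = 6 + -3 = 3) = -4 (attained at k = 1)
  C[2][0] = min over k of (A[2][0] + B[0][0] = 5 + 8 = 13, A[2][1] + B[1][0] = 5 + 6 = 11, A[2][2] + B[2][0] = -1 + 7 = 6) = 6 (attained at k = 2)
  C[2][1] = min over k of (A[2][0] + B[0][1] = 5 + -5 = 0, A[2][1] + B[1][1] = 5 + -4 = 1, A[2][2] + B[2][1] = -1 + 0 = -1) = -1 (attained at k = 2)
  C[2][2] = min over k of (A[2][0] + B[0][2] = 5 + 0 = 5, A[2][1] + B[1][2] = 5 + 0 = 5, A[2][2] + B[2][2] = -1 + -3 = -4) = -4 (attained at k = 2)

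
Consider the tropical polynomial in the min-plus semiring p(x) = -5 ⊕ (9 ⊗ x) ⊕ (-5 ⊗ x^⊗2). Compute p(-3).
p(-3) = -11

A tropical monomial a ⊗ x^⊗i evaluates to a + i · x. Evaluating each term at x = -3:
  Term 0 contributes -5 + 0 · -3 = -5
  Term 1 contributes 9 + 1 · -3 = 6
  Term 2 contributes -5 + 2 · -3 = -11
p(-3) = ⊕ of these = min[-5, 6, -11] = -11.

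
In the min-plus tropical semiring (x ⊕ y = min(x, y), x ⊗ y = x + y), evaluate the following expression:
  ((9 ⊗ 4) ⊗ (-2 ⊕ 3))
((9 ⊗ 4) ⊗ (-2 ⊕ 3)) = 11

Expand innermost to outermost. Recall ⊕ takes the minimum of its arguments and ⊗ takes their sum. Working out the expression ((9 ⊗ 4) ⊗ (-2 ⊕ 3)) gives 11.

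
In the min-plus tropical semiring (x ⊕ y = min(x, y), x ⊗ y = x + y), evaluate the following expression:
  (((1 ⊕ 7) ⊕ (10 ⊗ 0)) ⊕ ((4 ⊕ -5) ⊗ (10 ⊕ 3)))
(((1 ⊕ 7) ⊕ (10 ⊗ 0)) ⊕ ((4 ⊕ -5) ⊗ (10 ⊕ 3))) = -2

Expand innermost to outermost. Recall ⊕ takes the minimum of its arguments and ⊗ takes their sum. Working out the expression (((1 ⊕ 7) ⊕ (10 ⊗ 0)) ⊕ ((4 ⊕ -5) ⊗ (10 ⊕ 3))) gives -2.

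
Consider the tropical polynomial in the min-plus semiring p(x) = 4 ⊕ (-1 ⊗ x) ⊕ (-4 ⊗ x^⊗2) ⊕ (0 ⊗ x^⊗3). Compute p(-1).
p(-1) = -6

A tropical monomial a ⊗ x^⊗i evaluates to a + i · x. Evaluating each term at x = -1:
  Term 0 contributes 4 + 0 · -1 = 4
  Term 1 contributes -1 + 1 · -1 = -2
  Term 2 contributes -4 + 2 · -1 = -6
  Term 3 contributes 0 + 3 · -1 = -3
p(-1) = ⊕ of these = min[4, -2, -6, -3] = -6.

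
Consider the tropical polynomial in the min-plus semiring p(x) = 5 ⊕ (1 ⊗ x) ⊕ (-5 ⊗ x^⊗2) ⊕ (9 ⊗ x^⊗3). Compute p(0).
p(0) = -5

A tropical monomial a ⊗ x^⊗i evaluates to a + i · x. Evaluating each term at x = 0:
  Term 0 contributes 5 + 0 · 0 = 5
  Term 1 contributes 1 + 1 · 0 = 1
  Term 2 contributes -5 + 2 · 0 = -5
  Term 3 contributes 9 + 3 · 0 = 9
p(0) = ⊕ of these = min[5, 1, -5, 9] = -5.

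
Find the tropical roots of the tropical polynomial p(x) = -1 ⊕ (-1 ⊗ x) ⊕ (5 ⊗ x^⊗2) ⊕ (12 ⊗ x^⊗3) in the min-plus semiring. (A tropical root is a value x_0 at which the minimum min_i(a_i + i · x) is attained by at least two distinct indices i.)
Roots: {-7, -6, 0}

Each tropical root is a break point of the lower envelope of the lines y = a_i + i · x (there are 4 lines, with slopes 0, 1, ..., 3). Only the lines that attain the minimum somewhere contribute to roots; other lines are dominated. Here the surviving (envelope) indices are i = 3, i = 2, i = 1, i = 0.
Intersections between consecutive envelope lines give the roots: for adjacent envelope indices i < j the intersection is x = (a_i − a_j) / (j − i). Reading off the sorted break points: {-7, -6, 0}.
Verification: at each break x_0, at least two indices attain the minimum of min_i(a_i + i · x_0).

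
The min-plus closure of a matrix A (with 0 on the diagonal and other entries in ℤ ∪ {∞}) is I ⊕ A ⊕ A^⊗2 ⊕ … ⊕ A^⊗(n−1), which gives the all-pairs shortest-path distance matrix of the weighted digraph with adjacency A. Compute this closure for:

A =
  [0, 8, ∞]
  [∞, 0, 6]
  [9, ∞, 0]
Closure =
  [0, 8, 14]
  [15, 0, 6]
  [9, 17, 0]

This is the Floyd-Warshall all-pairs shortest-path computation. For each intermediate vertex k = 0, 1, …, 2, update dist[i][j] ← min(dist[i][j], dist[i][k] + dist[k][j]). The final matrix gives, for each (i, j), the minimum total weight of any directed path from i to j (possibly empty when i = j).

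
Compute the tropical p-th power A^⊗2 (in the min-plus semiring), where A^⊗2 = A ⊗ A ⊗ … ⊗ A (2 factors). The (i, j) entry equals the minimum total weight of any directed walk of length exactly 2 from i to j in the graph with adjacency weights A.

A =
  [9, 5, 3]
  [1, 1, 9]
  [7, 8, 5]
A^⊗2 =
  [6, 6, 8]
  [2, 2, 4]
  [9, 9, 10]

Each entry (A^⊗2)_ij equals the minimum over all length-2 walks i = v_0 → v_1 → … → v_2 = j of Σ_t A[v_t][v_{t+1}]. For example, for (i, j) = (0, 2) we minimise over 3 possible intermediate vertex sequences; the minimum is 8, attained along the walk 0 → 2 → 2.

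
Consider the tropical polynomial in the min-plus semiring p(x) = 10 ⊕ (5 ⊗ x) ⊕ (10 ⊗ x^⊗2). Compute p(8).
p(8) = 10

A tropical monomial a ⊗ x^⊗i evaluates to a + i · x. Evaluating each term at x = 8:
  Term 0 contributes 10 + 0 · 8 = 10
  Term 1 contributes 5 + 1 · 8 = 13
  Term 2 contributes 10 + 2 · 8 = 26
p(8) = ⊕ of these = min[10, 13, 26] = 10.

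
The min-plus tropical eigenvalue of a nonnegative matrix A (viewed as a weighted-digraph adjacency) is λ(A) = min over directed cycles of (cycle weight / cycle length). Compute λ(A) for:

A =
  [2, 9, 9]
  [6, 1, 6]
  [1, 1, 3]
λ(A) = 1

Enumerate directed cycles and compute their means (weight / length). Sample:
  cycle 0 → 0: weight = 2, length = 1, mean = 2/1 ≈ 2.000
  cycle 1 → 1: weight = 1, length = 1, mean = 1/1 ≈ 1.000
  cycle 2 → 2: weight = 3, length = 1, mean = 3/1 ≈ 3.000
  cycle 0 → 1 → 0: weight = 15, length = 2, mean = 15/2 ≈ 7.500
  cycle 0 → 2 → 0: weight = 10, length = 2, mean = 10/2 ≈ 5.000
  cycle 1 → 0 → 1: weight = 15, length = 2, mean = 15/2 ≈ 7.500
Minimum mean = 1.000, attained e.g. along the cycle 1 → 1 with weight 1 and length 1. So λ(A) = 1/1 = 1.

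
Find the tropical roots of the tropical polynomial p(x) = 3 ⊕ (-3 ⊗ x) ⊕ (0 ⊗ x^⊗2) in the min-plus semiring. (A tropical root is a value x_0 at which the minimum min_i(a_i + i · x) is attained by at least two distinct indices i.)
Roots: {-3, 6}

Each tropical root is a break point of the lower envelope of the lines y = a_i + i · x (there are 3 lines, with slopes 0, 1, ..., 2). Only the lines that attain the minimum somewhere contribute to roots; other lines are dominated. Here the surviving (envelope) indices are i = 2, i = 1, i = 0.
Intersections between consecutive envelope lines give the roots: for adjacent envelope indices i < j the intersection is x = (a_i − a_j) / (j − i). Reading off the sorted break points: {-3, 6}.
Verification: at each break x_0, at least two indices attain the minimum of min_i(a_i + i · x_0).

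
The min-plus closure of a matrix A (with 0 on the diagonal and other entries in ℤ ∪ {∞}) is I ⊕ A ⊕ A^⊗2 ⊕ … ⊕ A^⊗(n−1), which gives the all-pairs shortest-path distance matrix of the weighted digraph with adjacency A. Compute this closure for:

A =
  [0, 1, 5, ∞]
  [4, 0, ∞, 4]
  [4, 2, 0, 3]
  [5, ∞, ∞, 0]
Closure =
  [0, 1, 5, 5]
  [4, 0, 9, 4]
  [4, 2, 0, 3]
  [5, 6, 10, 0]

This is the Floyd-Warshall all-pairs shortest-path computation. For each intermediate vertex k = 0, 1, …, 3, update dist[i][j] ← min(dist[i][j], dist[i][k] + dist[k][j]). The final matrix gives, for each (i, j), the minimum total weight of any directed path from i to j (possibly empty when i = j).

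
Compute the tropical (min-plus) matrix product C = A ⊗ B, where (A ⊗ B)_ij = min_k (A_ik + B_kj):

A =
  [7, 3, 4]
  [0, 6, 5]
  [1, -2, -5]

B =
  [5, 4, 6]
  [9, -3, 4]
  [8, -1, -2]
A ⊗ B =
  [12, 0, 2]
  [5, 3, 3]
  [3, -6, -7]

Apply the min-plus product entry-by-entry:
  C[0][0] = min over k of (A[0][0] + B[0][0] = 7 + 5 = 12, A[0][1] + B[1][0] = 3 + 9 = 12, A[0][2] + B[2][0] = 4 + 8 = 12) = 12 (attained at k = 0)
  C[0][1] = min over k of (A[0][0] + B[0][1] = 7 + 4 = 11, A[0][1] + B[1][1] = 3 + -3 = 0, A[0][2] + B[2][1] = 4 + -1 = 3) = 0 (attained at k = 1)
  C[0][2] = min over k of (A[0][0] + B[0][2] = 7 + 6 = 13, A[0][1] + B[1][2] = 3 + 4 = 7, A[0][2] + B[2][2] = 4 + -2 = 2) = 2 (attained at k = 2)
  C[1][0] = min over k of (A[1][0] + B[0][0] = 0 + 5 = 5, A[1][1] + B[1][0] = 6 + 9 = 15, A[1][2] + B[2][0] = 5 + 8 = 13) = 5 (attained at k = 0)
  C[1][1] = min over k of (A[1][0] + B[0][1] = 0 + 4 = 4, A[1][1] + B[1][1] = 6 + -3 = 3, A[1][2] + B[2][1] = 5 + -1 = 4) = 3 (attained at k = 1)
  C[1][2] = min over k of (A[1][0] + B[0][2] = 0 + 6 = 6, A[1][1] + B[1][2] = 6 + 4 = 10, A[1][2] + B[2][2] = 5 + -2 = 3) = 3 (attained at k = 2)
  C[2][0] = min over k of (A[2][0] + B[0][0] = 1 + 5 = 6, A[2][1] + B[1][0] = -2 + 9 = 7, A[2][2] + B[2][0] = -5 + 8 = 3) = 3 (attained at k = 2)
  C[2][1] = min over k of (A[2][0] + B[0][1] = 1 + 4 = 5, A[2][1] + B[1][1] = -2 + -3 = -5, A[2][2] + B[2][1] = -5 + -1 = -6) = -6 (attained at k = 2)
  C[2][2] = min over k of (A[2][0] + B[0][2] = 1 + 6 = 7, A[2][1] + B[1][2] = -2 + 4 = 2, A[2][2] + B[2][2] = -5 + -2 = -7) = -7 (attained at k = 2)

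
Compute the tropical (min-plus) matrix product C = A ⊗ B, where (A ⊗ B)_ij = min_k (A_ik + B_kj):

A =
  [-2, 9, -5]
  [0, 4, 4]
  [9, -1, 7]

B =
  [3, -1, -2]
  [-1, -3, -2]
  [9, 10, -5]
A ⊗ B =
  [1, -3, -10]
  [3, -1, -2]
  [-2, -4, -3]

Apply the min-plus product entry-by-entry:
  C[0][0] = min over k of (A[0][0] + B[0][0] = -2 + 3 = 1, A[0][1] + B[1][0] = 9 + -1 = 8, A[0][2] + B[2][0] = -5 + 9 = 4) = 1 (attained at k = 0)
  C[0][1] = min over k of (A[0][0] + B[0][1] = -2 + -1 = -3, A[0][1] + B[1][1] = 9 + -3 = 6, A[0][2] + B[2][1] = -5 + 10 = 5) = -3 (attained at k = 0)
  C[0][2] = min over k of (A[0][0] + B[0][2] = -2 + -2 = -4, A[0][1] + B[1][2] = 9 + -2 = 7, A[0][2] + B[2][2] = -5 + -5 = -10) = -10 (attained at k = 2)
  C[1][0] = min over k of (A[1][0] + B[0][0] = 0 + 3 = 3, A[1][1] + B[1][0] = 4 + -1 = 3, A[1][2] + B[2][0] = 4 + 9 = 13) = 3 (attained at k = 0)
  C[1][1] = min over k of (A[1][0] + B[0][1] = 0 + -1 = -1, A[1][1] + B[1][1] = 4 + -3 = 1, A[1][2] + B[2][1] = 4 + 10 = 14) = -1 (attained at k = 0)
  C[1][2] = min over k of (A[1][0] + B[0][2] = 0 + -2 = -2, A[1][1] + B[1][2] = 4 + -2 = 2, A[1][2] + B[2][2] = 4 + -5 = -1) = -2 (attained at k = 0)
  C[2][0] = min over k of (A[2][0] + B[0][0] = 9 + 3 = 12, A[2][1] + B[1][0] = -1 + -1 = -2, A[2][2] + B[2][0] = 7 + 9 = 16) = -2 (attained at k = 1)
  C[2][1] = min over k of (A[2][0] + B[0][1] = 9 + -1 = 8, A[2][1] + B[1][1] = -1 + -3 = -4, A[2][2] + B[2][1] = 7 + 10 = 17) = -4 (attained at k = 1)
  C[2][2] = min over k of (A[2][0] + B[0][2] = 9 + -2 = 7, A[2][1] + B[1][2] = -1 + -2 = -3, A[2][2] + B[2][2] = 7 + -5 = 2) = -3 (attained at k = 1)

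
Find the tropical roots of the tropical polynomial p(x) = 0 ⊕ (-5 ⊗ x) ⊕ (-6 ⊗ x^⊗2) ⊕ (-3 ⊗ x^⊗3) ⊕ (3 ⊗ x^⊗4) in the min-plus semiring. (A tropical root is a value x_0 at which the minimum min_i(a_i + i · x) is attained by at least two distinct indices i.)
Roots: {-6, -3, 1, 5}

Each tropical root is a break point of the lower envelope of the lines y = a_i + i · x (there are 5 lines, with slopes 0, 1, ..., 4). Only the lines that attain the minimum somewhere contribute to roots; other lines are dominated. Here the surviving (envelope) indices are i = 4, i = 3, i = 2, i = 1, i = 0.
Intersections between consecutive envelope lines give the roots: for adjacent envelope indices i < j the intersection is x = (a_i − a_j) / (j − i). Reading off the sorted break points: {-6, -3, 1, 5}.
Verification: at each break x_0, at least two indices attain the minimum of min_i(a_i + i · x_0).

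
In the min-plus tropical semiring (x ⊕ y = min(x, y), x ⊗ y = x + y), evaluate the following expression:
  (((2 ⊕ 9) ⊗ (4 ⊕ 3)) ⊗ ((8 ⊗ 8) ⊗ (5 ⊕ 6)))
(((2 ⊕ 9) ⊗ (4 ⊕ 3)) ⊗ ((8 ⊗ 8) ⊗ (5 ⊕ 6))) = 26

Expand innermost to outermost. Recall ⊕ takes the minimum of its arguments and ⊗ takes their sum. Working out the expression (((2 ⊕ 9) ⊗ (4 ⊕ 3)) ⊗ ((8 ⊗ 8) ⊗ (5 ⊕ 6))) gives 26.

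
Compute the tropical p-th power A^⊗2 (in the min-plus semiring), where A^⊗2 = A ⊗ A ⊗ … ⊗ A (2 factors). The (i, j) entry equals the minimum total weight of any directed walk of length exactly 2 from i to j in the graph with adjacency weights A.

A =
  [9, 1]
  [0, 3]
A^⊗2 =
  [1, 4]
  [3, 1]

Each entry (A^⊗2)_ij equals the minimum over all length-2 walks i = v_0 → v_1 → … → v_2 = j of Σ_t A[v_t][v_{t+1}]. For example, for (i, j) = (0, 1) we minimise over 2 possible intermediate vertex sequences; the minimum is 4, attained along the walk 0 → 1 → 1.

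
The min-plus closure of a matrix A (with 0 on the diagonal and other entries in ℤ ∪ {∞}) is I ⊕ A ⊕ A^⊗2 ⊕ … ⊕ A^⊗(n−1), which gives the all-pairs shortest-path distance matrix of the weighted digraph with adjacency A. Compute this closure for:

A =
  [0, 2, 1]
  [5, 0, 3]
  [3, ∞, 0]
Closure =
  [0, 2, 1]
  [5, 0, 3]
  [3, 5, 0]

This is the Floyd-Warshall all-pairs shortest-path computation. For each intermediate vertex k = 0, 1, …, 2, update dist[i][j] ← min(dist[i][j], dist[i][k] + dist[k][j]). The final matrix gives, for each (i, j), the minimum total weight of any directed path from i to j (possibly empty when i = j).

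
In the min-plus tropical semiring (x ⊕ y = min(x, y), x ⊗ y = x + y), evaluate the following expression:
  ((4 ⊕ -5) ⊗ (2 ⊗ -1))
((4 ⊕ -5) ⊗ (2 ⊗ -1)) = -4

Expand innermost to outermost. Recall ⊕ takes the minimum of its arguments and ⊗ takes their sum. Working out the expression ((4 ⊕ -5) ⊗ (2 ⊗ -1)) gives -4.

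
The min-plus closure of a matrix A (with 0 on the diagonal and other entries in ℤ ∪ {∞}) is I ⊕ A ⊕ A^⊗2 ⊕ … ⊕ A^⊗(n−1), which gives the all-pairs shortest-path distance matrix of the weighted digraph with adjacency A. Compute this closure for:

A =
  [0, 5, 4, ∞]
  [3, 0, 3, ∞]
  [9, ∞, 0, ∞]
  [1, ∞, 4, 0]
Closure =
  [0, 5, 4, ∞]
  [3, 0, 3, ∞]
  [9, 14, 0, ∞]
  [1, 6, 4, 0]

This is the Floyd-Warshall all-pairs shortest-path computation. For each intermediate vertex k = 0, 1, …, 3, update dist[i][j] ← min(dist[i][j], dist[i][k] + dist[k][j]). The final matrix gives, for each (i, j), the minimum total weight of any directed path from i to j (possibly empty when i = j).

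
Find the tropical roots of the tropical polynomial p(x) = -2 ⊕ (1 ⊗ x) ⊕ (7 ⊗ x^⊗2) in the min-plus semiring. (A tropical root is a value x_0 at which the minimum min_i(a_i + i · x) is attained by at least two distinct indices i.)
Roots: {-6, -3}

Each tropical root is a break point of the lower envelope of the lines y = a_i + i · x (there are 3 lines, with slopes 0, 1, ..., 2). Only the lines that attain the minimum somewhere contribute to roots; other lines are dominated. Here the surviving (envelope) indices are i = 2, i = 1, i = 0.
Intersections between consecutive envelope lines give the roots: for adjacent envelope indices i < j the intersection is x = (a_i − a_j) / (j − i). Reading off the sorted break points: {-6, -3}.
Verification: at each break x_0, at least two indices attain the minimum of min_i(a_i + i · x_0).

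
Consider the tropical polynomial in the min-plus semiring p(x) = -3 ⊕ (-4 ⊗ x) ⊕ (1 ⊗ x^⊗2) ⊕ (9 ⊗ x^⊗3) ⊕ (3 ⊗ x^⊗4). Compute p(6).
p(6) = -3

A tropical monomial a ⊗ x^⊗i evaluates to a + i · x. Evaluating each term at x = 6:
  Term 0 contributes -3 + 0 · 6 = -3
  Term 1 contributes -4 + 1 · 6 = 2
  Term 2 contributes 1 + 2 · 6 = 13
  Term 3 contributes 9 + 3 · 6 = 27
  Term 4 contributes 3 + 4 · 6 = 27
p(6) = ⊕ of these = min[-3, 2, 13, 27, 27] = -3.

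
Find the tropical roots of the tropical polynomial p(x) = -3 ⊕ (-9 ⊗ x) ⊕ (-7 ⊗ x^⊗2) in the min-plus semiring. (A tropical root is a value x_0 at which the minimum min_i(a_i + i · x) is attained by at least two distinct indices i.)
Roots: {-2, 6}

Each tropical root is a break point of the lower envelope of the lines y = a_i + i · x (there are 3 lines, with slopes 0, 1, ..., 2). Only the lines that attain the minimum somewhere contribute to roots; other lines are dominated. Here the surviving (envelope) indices are i = 2, i = 1, i = 0.
Intersections between consecutive envelope lines give the roots: for adjacent envelope indices i < j the intersection is x = (a_i − a_j) / (j − i). Reading off the sorted break points: {-2, 6}.
Verification: at each break x_0, at least two indices attain the minimum of min_i(a_i + i · x_0).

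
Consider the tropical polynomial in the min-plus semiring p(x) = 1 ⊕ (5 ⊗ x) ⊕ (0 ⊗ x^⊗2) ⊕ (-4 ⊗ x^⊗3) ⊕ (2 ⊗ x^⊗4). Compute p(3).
p(3) = 1

A tropical monomial a ⊗ x^⊗i evaluates to a + i · x. Evaluating each term at x = 3:
  Term 0 contributes 1 + 0 · 3 = 1
  Term 1 contributes 5 + 1 · 3 = 8
  Term 2 contributes 0 + 2 · 3 = 6
  Term 3 contributes -4 + 3 · 3 = 5
  Term 4 contributes 2 + 4 · 3 = 14
p(3) = ⊕ of these = min[1, 8, 6, 5, 14] = 1.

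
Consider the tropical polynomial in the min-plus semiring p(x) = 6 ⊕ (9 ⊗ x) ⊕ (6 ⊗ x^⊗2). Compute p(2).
p(2) = 6

A tropical monomial a ⊗ x^⊗i evaluates to a + i · x. Evaluating each term at x = 2:
  Term 0 contributes 6 + 0 · 2 = 6
  Term 1 contributes 9 + 1 · 2 = 11
  Term 2 contributes 6 + 2 · 2 = 10
p(2) = ⊕ of these = min[6, 11, 10] = 6.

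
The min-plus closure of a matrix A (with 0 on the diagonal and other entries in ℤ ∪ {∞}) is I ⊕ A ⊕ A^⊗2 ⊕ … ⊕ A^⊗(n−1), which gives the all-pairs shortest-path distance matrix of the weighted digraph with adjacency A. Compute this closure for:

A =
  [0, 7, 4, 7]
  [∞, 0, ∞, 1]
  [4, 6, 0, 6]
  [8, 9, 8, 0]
Closure =
  [0, 7, 4, 7]
  [9, 0, 9, 1]
  [4, 6, 0, 6]
  [8, 9, 8, 0]

This is the Floyd-Warshall all-pairs shortest-path computation. For each intermediate vertex k = 0, 1, …, 3, update dist[i][j] ← min(dist[i][j], dist[i][k] + dist[k][j]). The final matrix gives, for each (i, j), the minimum total weight of any directed path from i to j (possibly empty when i = j).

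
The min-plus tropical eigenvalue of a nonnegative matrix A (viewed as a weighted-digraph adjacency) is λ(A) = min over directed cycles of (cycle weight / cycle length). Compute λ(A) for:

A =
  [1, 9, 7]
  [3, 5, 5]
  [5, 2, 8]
λ(A) = 1

Enumerate directed cycles and compute their means (weight / length). Sample:
  cycle 0 → 0: weight = 1, length = 1, mean = 1/1 ≈ 1.000
  cycle 1 → 1: weight = 5, length = 1, mean = 5/1 ≈ 5.000
  cycle 2 → 2: weight = 8, length = 1, mean = 8/1 ≈ 8.000
  cycle 0 → 1 → 0: weight = 12, length = 2, mean = 12/2 ≈ 6.000
  cycle 0 → 2 → 0: weight = 12, length = 2, mean = 12/2 ≈ 6.000
  cycle 1 → 0 → 1: weight = 12, length = 2, mean = 12/2 ≈ 6.000
Minimum mean = 1.000, attained e.g. along the cycle 0 → 0 with weight 1 and length 1. So λ(A) = 1/1 = 1.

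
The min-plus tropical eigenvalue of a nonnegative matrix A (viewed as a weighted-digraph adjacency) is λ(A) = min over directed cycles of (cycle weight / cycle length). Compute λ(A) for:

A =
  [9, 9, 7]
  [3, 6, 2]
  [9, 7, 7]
λ(A) = 9/2

Enumerate directed cycles and compute their means (weight / length). Sample:
  cycle 0 → 0: weight = 9, length = 1, mean = 9/1 ≈ 9.000
  cycle 1 → 1: weight = 6, length = 1, mean = 6/1 ≈ 6.000
  cycle 2 → 2: weight = 7, length = 1, mean = 7/1 ≈ 7.000
  cycle 0 → 1 → 0: weight = 12, length = 2, mean = 12/2 ≈ 6.000
  cycle 0 → 2 → 0: weight = 16, length = 2, mean = 16/2 ≈ 8.000
  cycle 1 → 0 → 1: weight = 12, length = 2, mean = 12/2 ≈ 6.000
Minimum mean = 4.500, attained e.g. along the cycle 1 → 2 → 1 with weight 9 and length 2. So λ(A) = 9/2 = 9/2.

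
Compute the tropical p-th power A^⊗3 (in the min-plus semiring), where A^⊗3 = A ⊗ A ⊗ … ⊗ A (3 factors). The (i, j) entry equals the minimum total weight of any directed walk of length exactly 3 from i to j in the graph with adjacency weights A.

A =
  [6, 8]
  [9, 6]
A^⊗3 =
  [18, 20]
  [21, 18]

Each entry (A^⊗3)_ij equals the minimum over all length-3 walks i = v_0 → v_1 → … → v_3 = j of Σ_t A[v_t][v_{t+1}]. For example, for (i, j) = (0, 1) we minimise over 4 possible intermediate vertex sequences; the minimum is 20, attained along the walk 0 → 0 → 0 → 1.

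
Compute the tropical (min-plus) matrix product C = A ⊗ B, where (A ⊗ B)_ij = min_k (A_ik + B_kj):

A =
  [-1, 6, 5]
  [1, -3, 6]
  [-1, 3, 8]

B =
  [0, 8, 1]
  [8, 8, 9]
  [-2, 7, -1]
A ⊗ B =
  [-1, 7, 0]
  [1, 5, 2]
  [-1, 7, 0]

Apply the min-plus product entry-by-entry:
  C[0][0] = min over k of (A[0][0] + B[0][0] = -1 + 0 = -1, A[0][1] + B[1][0] = 6 + 8 = 14, A[0][2] + B[2][0] = 5 + -2 = 3) = -1 (attained at k = 0)
  C[0][1] = min over k of (A[0][0] + B[0][1] = -1 + 8 = 7, A[0][1] + B[1][1] = 6 + 8 = 14, A[0][2] + B[2][1] = 5 + 7 = 12) = 7 (attained at k = 0)
  C[0][2] = min over k of (A[0][0] + B[0][2] = -1 + 1 = 0, A[0][1] + B[1][2] = 6 + 9 = 15, A[0][2] + B[2][2] = 5 + -1 = 4) = 0 (attained at k = 0)
  C[1][0] = min over k of (A[1][0] + B[0][0] = 1 + 0 = 1, A[1][1] + B[1][0] = -3 + 8 = 5, A[1][2] + B[2][0] = 6 + -2 = 4) = 1 (attained at k = 0)
  C[1][1] = min over k of (A[1][0] + B[0][1] = 1 + 8 = 9, A[1][1] + B[1][1] = -3 + 8 = 5, A[1][2] + B[2][1] = 6 + 7 = 13) = 5 (attained at k = 1)
  C[1][2] = min over k of (A[1][0] + B[0][2] = 1 + 1 = 2, A[1][1] + B[1][2] = -3 + 9 = 6, A[1][2] + B[2][2] = 6 + -1 = 5) = 2 (attained at k = 0)
  C[2][0] = min over k of (A[2][0] + B[0][0] = -1 + 0 = -1, A[2][1] + B[1][0] = 3 + 8 = 11, A[2][2] + B[2][0] = 8 + -2 = 6) = -1 (attained at k = 0)
  C[2][1] = min over k of (A[2][0] + B[0][1] = -1 + 8 = 7, A[2][1] + B[1][1] = 3 + 8 = 11, A[2][2] + B[2][1] = 8 + 7 = 15) = 7 (attained at k = 0)
  C[2][2] = min over k of (A[2][0] + B[0][2] = -1 + 1 = 0, A[2][1] + B[1][2] = 3 + 9 = 12, A[2][2] + B[2][2] = 8 + -1 = 7) = 0 (attained at k = 0)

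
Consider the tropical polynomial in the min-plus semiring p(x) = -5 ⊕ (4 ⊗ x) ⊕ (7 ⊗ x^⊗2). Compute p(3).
p(3) = -5

A tropical monomial a ⊗ x^⊗i evaluates to a + i · x. Evaluating each term at x = 3:
  Term 0 contributes -5 + 0 · 3 = -5
  Term 1 contributes 4 + 1 · 3 = 7
  Term 2 contributes 7 + 2 · 3 = 13
p(3) = ⊕ of these = min[-5, 7, 13] = -5.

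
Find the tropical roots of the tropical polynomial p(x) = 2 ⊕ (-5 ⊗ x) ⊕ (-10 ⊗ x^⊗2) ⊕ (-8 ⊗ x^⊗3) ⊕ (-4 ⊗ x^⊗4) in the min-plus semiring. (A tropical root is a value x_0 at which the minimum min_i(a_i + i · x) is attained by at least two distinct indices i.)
Roots: {-4, -2, 5, 7}

Each tropical root is a break point of the lower envelope of the lines y = a_i + i · x (there are 5 lines, with slopes 0, 1, ..., 4). Only the lines that attain the minimum somewhere contribute to roots; other lines are dominated. Here the surviving (envelope) indices are i = 4, i = 3, i = 2, i = 1, i = 0.
Intersections between consecutive envelope lines give the roots: for adjacent envelope indices i < j the intersection is x = (a_i − a_j) / (j − i). Reading off the sorted break points: {-4, -2, 5, 7}.
Verification: at each break x_0, at least two indices attain the minimum of min_i(a_i + i · x_0).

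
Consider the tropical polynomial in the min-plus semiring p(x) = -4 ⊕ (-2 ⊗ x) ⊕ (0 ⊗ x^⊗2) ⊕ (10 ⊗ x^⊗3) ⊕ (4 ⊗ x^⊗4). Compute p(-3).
p(-3) = -8

A tropical monomial a ⊗ x^⊗i evaluates to a + i · x. Evaluating each term at x = -3:
  Term 0 contributes -4 + 0 · -3 = -4
  Term 1 contributes -2 + 1 · -3 = -5
  Term 2 contributes 0 + 2 · -3 = -6
  Term 3 contributes 10 + 3 · -3 = 1
  Term 4 contributes 4 + 4 · -3 = -8
p(-3) = ⊕ of these = min[-4, -5, -6, 1, -8] = -8.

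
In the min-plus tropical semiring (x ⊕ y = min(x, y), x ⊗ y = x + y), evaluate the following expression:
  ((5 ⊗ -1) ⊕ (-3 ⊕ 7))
((5 ⊗ -1) ⊕ (-3 ⊕ 7)) = -3

Expand innermost to outermost. Recall ⊕ takes the minimum of its arguments and ⊗ takes their sum. Working out the expression ((5 ⊗ -1) ⊕ (-3 ⊕ 7)) gives -3.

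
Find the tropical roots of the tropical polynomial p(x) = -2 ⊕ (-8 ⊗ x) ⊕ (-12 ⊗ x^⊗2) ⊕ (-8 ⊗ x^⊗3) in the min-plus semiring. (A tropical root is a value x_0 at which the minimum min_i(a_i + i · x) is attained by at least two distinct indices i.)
Roots: {-4, 4, 6}

Each tropical root is a break point of the lower envelope of the lines y = a_i + i · x (there are 4 lines, with slopes 0, 1, ..., 3). Only the lines that attain the minimum somewhere contribute to roots; other lines are dominated. Here the surviving (envelope) indices are i = 3, i = 2, i = 1, i = 0.
Intersections between consecutive envelope lines give the roots: for adjacent envelope indices i < j the intersection is x = (a_i − a_j) / (j − i). Reading off the sorted break points: {-4, 4, 6}.
Verification: at each break x_0, at least two indices attain the minimum of min_i(a_i + i · x_0).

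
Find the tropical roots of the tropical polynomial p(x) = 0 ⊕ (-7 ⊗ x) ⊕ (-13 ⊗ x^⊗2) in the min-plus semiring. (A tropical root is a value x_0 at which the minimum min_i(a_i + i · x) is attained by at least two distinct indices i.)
Roots: {6, 7}

Each tropical root is a break point of the lower envelope of the lines y = a_i + i · x (there are 3 lines, with slopes 0, 1, ..., 2). Only the lines that attain the minimum somewhere contribute to roots; other lines are dominated. Here the surviving (envelope) indices are i = 2, i = 1, i = 0.
Intersections between consecutive envelope lines give the roots: for adjacent envelope indices i < j the intersection is x = (a_i − a_j) / (j − i). Reading off the sorted break points: {6, 7}.
Verification: at each break x_0, at least two indices attain the minimum of min_i(a_i + i · x_0).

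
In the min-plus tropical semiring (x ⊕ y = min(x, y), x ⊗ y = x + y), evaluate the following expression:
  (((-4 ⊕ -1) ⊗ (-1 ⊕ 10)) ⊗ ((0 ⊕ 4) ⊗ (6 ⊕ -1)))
(((-4 ⊕ -1) ⊗ (-1 ⊕ 10)) ⊗ ((0 ⊕ 4) ⊗ (6 ⊕ -1))) = -6

Expand innermost to outermost. Recall ⊕ takes the minimum of its arguments and ⊗ takes their sum. Working out the expression (((-4 ⊕ -1) ⊗ (-1 ⊕ 10)) ⊗ ((0 ⊕ 4) ⊗ (6 ⊕ -1))) gives -6.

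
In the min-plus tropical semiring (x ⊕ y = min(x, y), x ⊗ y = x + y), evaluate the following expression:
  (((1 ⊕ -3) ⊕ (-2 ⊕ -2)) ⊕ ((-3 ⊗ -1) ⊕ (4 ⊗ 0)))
(((1 ⊕ -3) ⊕ (-2 ⊕ -2)) ⊕ ((-3 ⊗ -1) ⊕ (4 ⊗ 0))) = -4

Expand innermost to outermost. Recall ⊕ takes the minimum of its arguments and ⊗ takes their sum. Working out the expression (((1 ⊕ -3) ⊕ (-2 ⊕ -2)) ⊕ ((-3 ⊗ -1) ⊕ (4 ⊗ 0))) gives -4.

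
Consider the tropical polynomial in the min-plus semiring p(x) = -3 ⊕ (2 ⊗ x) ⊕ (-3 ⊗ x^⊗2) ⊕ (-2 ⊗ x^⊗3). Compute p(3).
p(3) = -3

A tropical monomial a ⊗ x^⊗i evaluates to a + i · x. Evaluating each term at x = 3:
  Term 0 contributes -3 + 0 · 3 = -3
  Term 1 contributes 2 + 1 · 3 = 5
  Term 2 contributes -3 + 2 · 3 = 3
  Term 3 contributes -2 + 3 · 3 = 7
p(3) = ⊕ of these = min[-3, 5, 3, 7] = -3.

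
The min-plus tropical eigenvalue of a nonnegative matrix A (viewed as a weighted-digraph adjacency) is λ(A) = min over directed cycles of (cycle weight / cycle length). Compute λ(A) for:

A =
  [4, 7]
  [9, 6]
λ(A) = 4

Enumerate directed cycles and compute their means (weight / length). Sample:
  cycle 0 → 0: weight = 4, length = 1, mean = 4/1 ≈ 4.000
  cycle 1 → 1: weight = 6, length = 1, mean = 6/1 ≈ 6.000
  cycle 0 → 1 → 0: weight = 16, length = 2, mean = 16/2 ≈ 8.000
  cycle 1 → 0 → 1: weight = 16, length = 2, mean = 16/2 ≈ 8.000
Minimum mean = 4.000, attained e.g. along the cycle 0 → 0 with weight 4 and length 1. So λ(A) = 4/1 = 4.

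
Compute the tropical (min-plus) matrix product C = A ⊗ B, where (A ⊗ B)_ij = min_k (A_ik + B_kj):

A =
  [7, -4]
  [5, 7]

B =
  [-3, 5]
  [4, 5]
A ⊗ B =
  [0, 1]
  [2, 10]

Apply the min-plus product entry-by-entry:
  C[0][0] = min over k of (A[0][0] + B[0][0] = 7 + -3 = 4, A[0][1] + B[1][0] = -4 + 4 = 0) = 0 (attained at k = 1)
  C[0][1] = min over k of (A[0][0] + B[0][1] = 7 + 5 = 12, A[0][1] + B[1][1] = -4 + 5 = 1) = 1 (attained at k = 1)
  C[1][0] = min over k of (A[1][0] + B[0][0] = 5 + -3 = 2, A[1][1] + B[1][0] = 7 + 4 = 11) = 2 (attained at k = 0)
  C[1][1] = min over k of (A[1][0] + B[0][1] = 5 + 5 = 10, A[1][1] + B[1][1] = 7 + 5 = 12) = 10 (attained at k = 0)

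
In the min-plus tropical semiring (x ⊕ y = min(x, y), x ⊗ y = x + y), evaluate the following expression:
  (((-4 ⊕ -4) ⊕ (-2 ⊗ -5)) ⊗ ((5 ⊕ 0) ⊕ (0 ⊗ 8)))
(((-4 ⊕ -4) ⊕ (-2 ⊗ -5)) ⊗ ((5 ⊕ 0) ⊕ (0 ⊗ 8))) = -7

Expand innermost to outermost. Recall ⊕ takes the minimum of its arguments and ⊗ takes their sum. Working out the expression (((-4 ⊕ -4) ⊕ (-2 ⊗ -5)) ⊗ ((5 ⊕ 0) ⊕ (0 ⊗ 8))) gives -7.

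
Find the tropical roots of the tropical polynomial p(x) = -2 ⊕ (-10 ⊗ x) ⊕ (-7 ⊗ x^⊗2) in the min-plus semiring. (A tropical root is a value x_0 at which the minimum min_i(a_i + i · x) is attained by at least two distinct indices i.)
Roots: {-3, 8}

Each tropical root is a break point of the lower envelope of the lines y = a_i + i · x (there are 3 lines, with slopes 0, 1, ..., 2). Only the lines that attain the minimum somewhere contribute to roots; other lines are dominated. Here the surviving (envelope) indices are i = 2, i = 1, i = 0.
Intersections between consecutive envelope lines give the roots: for adjacent envelope indices i < j the intersection is x = (a_i − a_j) / (j − i). Reading off the sorted break points: {-3, 8}.
Verification: at each break x_0, at least two indices attain the minimum of min_i(a_i + i · x_0).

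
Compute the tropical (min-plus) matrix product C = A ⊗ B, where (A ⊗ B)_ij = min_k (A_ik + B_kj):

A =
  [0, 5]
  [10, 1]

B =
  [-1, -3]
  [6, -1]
A ⊗ B =
  [-1, -3]
  [7, 0]

Apply the min-plus product entry-by-entry:
  C[0][0] = min over k of (A[0][0] + B[0][0] = 0 + -1 = -1, A[0][1] + B[1][0] = 5 + 6 = 11) = -1 (attained at k = 0)
  C[0][1] = min over k of (A[0][0] + B[0][1] = 0 + -3 = -3, A[0][1] + B[1][1] = 5 + -1 = 4) = -3 (attained at k = 0)
  C[1][0] = min over k of (A[1][0] + B[0][0] = 10 + -1 = 9, A[1][1] + B[1][0] = 1 + 6 = 7) = 7 (attained at k = 1)
  C[1][1] = min over k of (A[1][0] + B[0][1] = 10 + -3 = 7, A[1][1] + B[1][1] = 1 + -1 = 0) = 0 (attained at k = 1)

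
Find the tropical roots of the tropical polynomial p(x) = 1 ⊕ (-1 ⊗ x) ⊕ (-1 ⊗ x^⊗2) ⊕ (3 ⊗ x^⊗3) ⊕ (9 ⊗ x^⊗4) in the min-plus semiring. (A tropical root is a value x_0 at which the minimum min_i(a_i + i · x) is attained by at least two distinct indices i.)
Roots: {-6, -4, 0, 2}

Each tropical root is a break point of the lower envelope of the lines y = a_i + i · x (there are 5 lines, with slopes 0, 1, ..., 4). Only the lines that attain the minimum somewhere contribute to roots; other lines are dominated. Here the surviving (envelope) indices are i = 4, i = 3, i = 2, i = 1, i = 0.
Intersections between consecutive envelope lines give the roots: for adjacent envelope indices i < j the intersection is x = (a_i − a_j) / (j − i). Reading off the sorted break points: {-6, -4, 0, 2}.
Verification: at each break x_0, at least two indices attain the minimum of min_i(a_i + i · x_0).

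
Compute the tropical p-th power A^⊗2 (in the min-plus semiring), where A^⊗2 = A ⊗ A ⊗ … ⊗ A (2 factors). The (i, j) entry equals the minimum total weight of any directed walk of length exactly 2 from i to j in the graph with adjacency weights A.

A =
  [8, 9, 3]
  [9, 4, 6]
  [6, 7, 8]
A^⊗2 =
  [9, 10, 11]
  [12, 8, 10]
  [14, 11, 9]

Each entry (A^⊗2)_ij equals the minimum over all length-2 walks i = v_0 → v_1 → … → v_2 = j of Σ_t A[v_t][v_{t+1}]. For example, for (i, j) = (0, 2) we minimise over 3 possible intermediate vertex sequences; the minimum is 11, attained along the walk 0 → 0 → 2.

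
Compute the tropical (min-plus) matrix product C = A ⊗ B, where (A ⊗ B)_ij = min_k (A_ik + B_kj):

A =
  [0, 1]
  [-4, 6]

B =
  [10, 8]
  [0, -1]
A ⊗ B =
  [1, 0]
  [6, 4]

Apply the min-plus product entry-by-entry:
  C[0][0] = min over k of (A[0][0] + B[0][0] = 0 + 10 = 10, A[0][1] + B[1][0] = 1 + 0 = 1) = 1 (attained at k = 1)
  C[0][1] = min over k of (A[0][0] + B[0][1] = 0 + 8 = 8, A[0][1] + B[1][1] = 1 + -1 = 0) = 0 (attained at k = 1)
  C[1][0] = min over k of (A[1][0] + B[0][0] = -4 + 10 = 6, A[1][1] + B[1][0] = 6 + 0 = 6) = 6 (attained at k = 0)
  C[1][1] = min over k of (A[1][0] + B[0][1] = -4 + 8 = 4, A[1][1] + B[1][1] = 6 + -1 = 5) = 4 (attained at k = 0)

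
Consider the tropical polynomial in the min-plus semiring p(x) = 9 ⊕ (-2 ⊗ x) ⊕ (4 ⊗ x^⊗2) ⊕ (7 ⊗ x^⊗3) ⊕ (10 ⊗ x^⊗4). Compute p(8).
p(8) = 6

A tropical monomial a ⊗ x^⊗i evaluates to a + i · x. Evaluating each term at x = 8:
  Term 0 contributes 9 + 0 · 8 = 9
  Term 1 contributes -2 + 1 · 8 = 6
  Term 2 contributes 4 + 2 · 8 = 20
  Term 3 contributes 7 + 3 · 8 = 31
  Term 4 contributes 10 + 4 · 8 = 42
p(8) = ⊕ of these = min[9, 6, 20, 31, 42] = 6.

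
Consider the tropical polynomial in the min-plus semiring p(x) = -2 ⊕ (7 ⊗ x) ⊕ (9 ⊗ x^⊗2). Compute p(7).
p(7) = -2

A tropical monomial a ⊗ x^⊗i evaluates to a + i · x. Evaluating each term at x = 7:
  Term 0 contributes -2 + 0 · 7 = -2
  Term 1 contributes 7 + 1 · 7 = 14
  Term 2 contributes 9 + 2 · 7 = 23
p(7) = ⊕ of these = min[-2, 14, 23] = -2.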